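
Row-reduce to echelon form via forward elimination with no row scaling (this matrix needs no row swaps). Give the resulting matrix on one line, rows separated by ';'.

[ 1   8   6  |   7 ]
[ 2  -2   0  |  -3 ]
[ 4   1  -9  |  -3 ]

REF = [1 8 6 7; 0 -18 -12 -17; 0 0 -37/3 -31/18]

Forward elimination:
R2 <- R2 - (2)*R1:  [   0  -18  -12  -17 ]
R3 <- R3 - (4)*R1:  [   0  -31  -33  -31 ]
R3 <- R3 - (31/18)*R2:  [      0       0   -37/3  -31/18 ]
Row echelon form:
[ 1    8      6  |       7 ]
[ 0  -18    -12  |     -17 ]
[ 0    0  -37/3  |  -31/18 ]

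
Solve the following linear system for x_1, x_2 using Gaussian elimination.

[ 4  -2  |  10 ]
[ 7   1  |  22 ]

(3, 1)

Forward elimination on [A|b]:
R2 <- R2 - (7/4)*R1:  [   0  9/2  9/2 ]
Row echelon form:
[ 4   -2  |   10 ]
[ 0  9/2  |  9/2 ]
Back-substitution:
x_2 = (9/2) / (9/2) = 1
x_1 = (10 - (-2)*(1)) / 4 = 3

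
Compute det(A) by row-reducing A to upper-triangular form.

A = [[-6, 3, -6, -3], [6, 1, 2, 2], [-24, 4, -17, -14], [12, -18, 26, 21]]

det(A) = 96

Forward elimination:
R2 <- R2 - (-1)*R1:  [  0   4  -4  -1 ]
R3 <- R3 - (4)*R1:  [  0  -8   7  -2 ]
R4 <- R4 - (-2)*R1:  [   0  -12   14   15 ]
R3 <- R3 - (-2)*R2:  [  0   0  -1  -4 ]
R4 <- R4 - (-3)*R2:  [  0   0   2  12 ]
R4 <- R4 - (-2)*R3:  [ 0  0  0  4 ]
Upper-triangular form:
[ -6  3  -6  -3 ]
[  0  4  -4  -1 ]
[  0  0  -1  -4 ]
[  0  0   0   4 ]
det(A) = (-1)^0 * (-6) * (4) * (-1) * (4) = 96  (0 row swaps -> sign +1)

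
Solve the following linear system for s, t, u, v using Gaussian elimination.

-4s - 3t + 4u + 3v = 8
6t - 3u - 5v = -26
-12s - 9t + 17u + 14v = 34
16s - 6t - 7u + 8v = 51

Forward elimination on [A|b]:
R3 <- R3 - (3)*R1:  [  0   0   5   5  10 ]
R4 <- R4 - (-4)*R1:  [   0  -18    9   20   83 ]
R4 <- R4 - (-3)*R2:  [ 0  0  0  5  5 ]
Row echelon form:
[ -4  -3   4   3  |    8 ]
[  0   6  -3  -5  |  -26 ]
[  0   0   5   5  |   10 ]
[  0   0   0   5  |    5 ]
Back-substitution:
v = (5) / 5 = 1
u = (10 - (5)*(1)) / 5 = 1
t = (-26 - (-3)*(1) - (-5)*(1)) / 6 = -3
s = (8 - (-3)*(-3) - (4)*(1) - (3)*(1)) / -4 = 2

(2, -3, 1, 1)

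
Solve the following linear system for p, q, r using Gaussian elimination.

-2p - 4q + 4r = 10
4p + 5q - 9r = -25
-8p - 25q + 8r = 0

Forward elimination on [A|b]:
R2 <- R2 - (-2)*R1:  [  0  -3  -1  -5 ]
R3 <- R3 - (4)*R1:  [   0   -9   -8  -40 ]
R3 <- R3 - (3)*R2:  [   0    0   -5  -25 ]
Row echelon form:
[ -2  -4   4  |   10 ]
[  0  -3  -1  |   -5 ]
[  0   0  -5  |  -25 ]
Back-substitution:
r = (-25) / -5 = 5
q = (-5 - (-1)*(5)) / -3 = 0
p = (10 - (-4)*(0) - (4)*(5)) / -2 = 5

(5, 0, 5)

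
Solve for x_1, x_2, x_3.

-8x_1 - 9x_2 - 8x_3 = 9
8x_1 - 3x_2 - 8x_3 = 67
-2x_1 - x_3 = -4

(4, -1, -4)

Forward elimination on [A|b]:
R2 <- R2 - (-1)*R1:  [   0  -12  -16   76 ]
R3 <- R3 - (1/4)*R1:  [     0    9/4      1  -25/4 ]
R3 <- R3 - (-3/16)*R2:  [  0   0  -2   8 ]
Row echelon form:
[ -8   -9   -8  |   9 ]
[  0  -12  -16  |  76 ]
[  0    0   -2  |   8 ]
Back-substitution:
x_3 = (8) / -2 = -4
x_2 = (76 - (-16)*(-4)) / -12 = -1
x_1 = (9 - (-9)*(-1) - (-8)*(-4)) / -8 = 4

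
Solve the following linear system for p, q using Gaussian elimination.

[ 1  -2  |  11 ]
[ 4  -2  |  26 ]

(5, -3)

Forward elimination on [A|b]:
R2 <- R2 - (4)*R1:  [   0    6  -18 ]
Row echelon form:
[ 1  -2  |   11 ]
[ 0   6  |  -18 ]
Back-substitution:
q = (-18) / 6 = -3
p = (11 - (-2)*(-3)) / 1 = 5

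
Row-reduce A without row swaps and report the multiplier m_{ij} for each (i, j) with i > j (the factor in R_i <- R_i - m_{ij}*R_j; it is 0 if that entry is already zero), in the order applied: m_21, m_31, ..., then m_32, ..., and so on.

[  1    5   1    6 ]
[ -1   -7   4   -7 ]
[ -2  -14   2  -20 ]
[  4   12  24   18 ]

Forward elimination:
R2 <- R2 - (-1)*R1:  [  0  -2   5  -1 ]
R3 <- R3 - (-2)*R1:  [  0  -4   4  -8 ]
R4 <- R4 - (4)*R1:  [  0  -8  20  -6 ]
R3 <- R3 - (2)*R2:  [  0   0  -6  -6 ]
R4 <- R4 - (4)*R2:  [  0   0   0  -2 ]
R4: entry in column 3 is already 0 -> m_{43} = 0 (no row operation needed)
Multipliers (in order of application): m_{21} = -1, m_{31} = -2, m_{41} = 4, m_{32} = 2, m_{42} = 4, m_{43} = 0

multipliers: -1, -2, 4, 2, 4, 0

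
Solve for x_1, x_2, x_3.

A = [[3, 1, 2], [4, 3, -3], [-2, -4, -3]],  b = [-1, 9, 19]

(3, -4, -3)

Forward elimination on [A|b]:
R2 <- R2 - (4/3)*R1:  [     0    5/3  -17/3   31/3 ]
R3 <- R3 - (-2/3)*R1:  [     0  -10/3   -5/3   55/3 ]
R3 <- R3 - (-2)*R2:  [   0    0  -13   39 ]
Row echelon form:
[ 3    1      2  |    -1 ]
[ 0  5/3  -17/3  |  31/3 ]
[ 0    0    -13  |    39 ]
Back-substitution:
x_3 = (39) / -13 = -3
x_2 = (31/3 - (-17/3)*(-3)) / (5/3) = -4
x_1 = (-1 - (1)*(-4) - (2)*(-3)) / 3 = 3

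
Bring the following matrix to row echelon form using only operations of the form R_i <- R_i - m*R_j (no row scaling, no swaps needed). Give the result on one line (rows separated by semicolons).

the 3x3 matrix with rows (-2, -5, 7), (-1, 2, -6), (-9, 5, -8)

REF = [-2 -5 7; 0 9/2 -19/2; 0 0 167/9]

Forward elimination:
R2 <- R2 - (1/2)*R1:  [     0    9/2  -19/2 ]
R3 <- R3 - (9/2)*R1:  [     0   55/2  -79/2 ]
R3 <- R3 - (55/9)*R2:  [     0      0  167/9 ]
Row echelon form:
[ -2   -5      7 ]
[  0  9/2  -19/2 ]
[  0    0  167/9 ]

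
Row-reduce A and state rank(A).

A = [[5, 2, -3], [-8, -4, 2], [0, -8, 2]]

Row reduction:
R2 <- R2 - (-8/5)*R1:  [     0   -4/5  -14/5 ]
R3 <- R3 - (10)*R2:  [  0   0  30 ]
Row echelon form:
[ 5     2     -3 ]
[ 0  -4/5  -14/5 ]
[ 0     0     30 ]
Nonzero rows / pivot columns: 3

rank(A) = 3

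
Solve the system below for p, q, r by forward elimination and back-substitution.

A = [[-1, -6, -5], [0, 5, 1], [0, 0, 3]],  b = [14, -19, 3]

Forward elimination on [A|b]:
Row echelon form:
[ -1  -6  -5  |   14 ]
[  0   5   1  |  -19 ]
[  0   0   3  |    3 ]
Back-substitution:
r = (3) / 3 = 1
q = (-19 - (1)*(1)) / 5 = -4
p = (14 - (-6)*(-4) - (-5)*(1)) / -1 = 5

(5, -4, 1)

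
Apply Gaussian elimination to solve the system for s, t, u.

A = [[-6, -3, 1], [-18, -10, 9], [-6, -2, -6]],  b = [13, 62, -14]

(-2, 1, 4)

Forward elimination on [A|b]:
R2 <- R2 - (3)*R1:  [  0  -1   6  23 ]
R3 <- R3 - (1)*R1:  [   0    1   -7  -27 ]
R3 <- R3 - (-1)*R2:  [  0   0  -1  -4 ]
Row echelon form:
[ -6  -3   1  |  13 ]
[  0  -1   6  |  23 ]
[  0   0  -1  |  -4 ]
Back-substitution:
u = (-4) / -1 = 4
t = (23 - (6)*(4)) / -1 = 1
s = (13 - (-3)*(1) - (1)*(4)) / -6 = -2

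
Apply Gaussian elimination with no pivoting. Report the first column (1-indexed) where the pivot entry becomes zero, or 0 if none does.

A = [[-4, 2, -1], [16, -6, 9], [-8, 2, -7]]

first zero-pivot column = 3

Naive forward elimination:
R2 <- R2 - (-4)*R1:  [ 0  2  5 ]
R3 <- R3 - (2)*R1:  [  0  -2  -5 ]
R3 <- R3 - (-1)*R2:  [ 0  0  0 ]
Matrix at this point:
[ -4  2  -1 ]
[  0  2   5 ]
[  0  0   0 ]
Pivot entry (3,3) in the last row is zero and there are no rows below to swap with -> zero pivot in column 3 (A is singular).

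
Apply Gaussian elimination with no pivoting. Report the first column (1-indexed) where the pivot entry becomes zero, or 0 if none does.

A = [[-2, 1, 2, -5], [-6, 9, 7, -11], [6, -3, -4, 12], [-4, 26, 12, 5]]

first zero-pivot column = 0

Naive forward elimination:
R2 <- R2 - (3)*R1:  [ 0  6  1  4 ]
R3 <- R3 - (-3)*R1:  [  0   0   2  -3 ]
R4 <- R4 - (2)*R1:  [  0  24   8  15 ]
R4 <- R4 - (4)*R2:  [  0   0   4  -1 ]
R4 <- R4 - (2)*R3:  [ 0  0  0  5 ]
All pivots nonzero; naive elimination completes without hitting a zero pivot.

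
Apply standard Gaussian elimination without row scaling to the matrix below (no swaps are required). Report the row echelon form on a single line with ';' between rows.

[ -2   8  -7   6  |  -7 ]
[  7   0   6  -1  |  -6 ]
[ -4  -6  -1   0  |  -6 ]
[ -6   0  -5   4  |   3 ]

Forward elimination:
R2 <- R2 - (-7/2)*R1:  [     0     28  -37/2     20  -61/2 ]
R3 <- R3 - (2)*R1:  [   0  -22   13  -12    8 ]
R4 <- R4 - (3)*R1:  [   0  -24   16  -14   24 ]
R3 <- R3 - (-11/14)*R2:  [       0        0   -43/28     26/7  -447/28 ]
R4 <- R4 - (-6/7)*R2:  [     0      0    1/7   22/7  -15/7 ]
R4 <- R4 - (-4/43)*R3:  [       0        0        0   150/43  -156/43 ]
Row echelon form:
[ -2   8      -7       6  |       -7 ]
[  0  28   -37/2      20  |    -61/2 ]
[  0   0  -43/28    26/7  |  -447/28 ]
[  0   0       0  150/43  |  -156/43 ]

REF = [-2 8 -7 6 -7; 0 28 -37/2 20 -61/2; 0 0 -43/28 26/7 -447/28; 0 0 0 150/43 -156/43]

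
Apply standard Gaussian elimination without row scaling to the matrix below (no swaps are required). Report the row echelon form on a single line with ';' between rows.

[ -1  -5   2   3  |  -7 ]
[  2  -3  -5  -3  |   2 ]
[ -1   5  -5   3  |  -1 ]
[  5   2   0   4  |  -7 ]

REF = [-1 -5 2 3 -7; 0 -13 -1 3 -12; 0 0 -101/13 30/13 -42/13; 0 0 0 1736/101 -2592/101]

Forward elimination:
R2 <- R2 - (-2)*R1:  [   0  -13   -1    3  -12 ]
R3 <- R3 - (1)*R1:  [  0  10  -7   0   6 ]
R4 <- R4 - (-5)*R1:  [   0  -23   10   19  -42 ]
R3 <- R3 - (-10/13)*R2:  [       0        0  -101/13    30/13   -42/13 ]
R4 <- R4 - (23/13)*R2:  [       0        0   153/13   178/13  -270/13 ]
R4 <- R4 - (-153/101)*R3:  [         0          0          0   1736/101  -2592/101 ]
Row echelon form:
[ -1   -5        2         3  |         -7 ]
[  0  -13       -1         3  |        -12 ]
[  0    0  -101/13     30/13  |     -42/13 ]
[  0    0        0  1736/101  |  -2592/101 ]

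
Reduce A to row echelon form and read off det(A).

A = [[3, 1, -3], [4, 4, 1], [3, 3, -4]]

Forward elimination:
R2 <- R2 - (4/3)*R1:  [   0  8/3    5 ]
R3 <- R3 - (1)*R1:  [  0   2  -1 ]
R3 <- R3 - (3/4)*R2:  [     0      0  -19/4 ]
Upper-triangular form:
[ 3    1     -3 ]
[ 0  8/3      5 ]
[ 0    0  -19/4 ]
det(A) = (-1)^0 * (3) * (8/3) * (-19/4) = -38  (0 row swaps -> sign +1)

det(A) = -38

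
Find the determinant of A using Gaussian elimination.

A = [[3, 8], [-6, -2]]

det(A) = 42

Forward elimination:
R2 <- R2 - (-2)*R1:  [  0  14 ]
Upper-triangular form:
[ 3   8 ]
[ 0  14 ]
det(A) = (-1)^0 * (3) * (14) = 42  (0 row swaps -> sign +1)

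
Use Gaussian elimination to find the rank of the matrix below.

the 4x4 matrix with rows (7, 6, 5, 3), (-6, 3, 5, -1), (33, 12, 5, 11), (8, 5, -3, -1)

Row reduction:
R2 <- R2 - (-6/7)*R1:  [    0  57/7  65/7  11/7 ]
R3 <- R3 - (33/7)*R1:  [      0  -114/7  -130/7   -22/7 ]
R4 <- R4 - (8/7)*R1:  [     0  -13/7  -61/7  -31/7 ]
R3 <- R3 - (-2)*R2:  [ 0  0  0  0 ]
R4 <- R4 - (-13/57)*R2:  [       0        0  -376/57  -232/57 ]
R3 <-> R4   (pivot in column 3 was zero)
[ 7     6        5        3 ]
[ 0  57/7     65/7     11/7 ]
[ 0     0  -376/57  -232/57 ]
[ 0     0        0        0 ]
Row echelon form:
[ 7     6        5        3 ]
[ 0  57/7     65/7     11/7 ]
[ 0     0  -376/57  -232/57 ]
[ 0     0        0        0 ]
Nonzero rows / pivot columns: 3

rank(A) = 3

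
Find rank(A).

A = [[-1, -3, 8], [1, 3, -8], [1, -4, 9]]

rank(A) = 2

Row reduction:
R2 <- R2 - (-1)*R1:  [ 0  0  0 ]
R3 <- R3 - (-1)*R1:  [  0  -7  17 ]
R2 <-> R3   (pivot in column 2 was zero)
[ -1  -3   8 ]
[  0  -7  17 ]
[  0   0   0 ]
Row echelon form:
[ -1  -3   8 ]
[  0  -7  17 ]
[  0   0   0 ]
Nonzero rows / pivot columns: 2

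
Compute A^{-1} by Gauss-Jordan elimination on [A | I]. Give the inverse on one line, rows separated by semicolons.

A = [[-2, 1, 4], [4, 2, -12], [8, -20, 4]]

inverse = [29/4 21/8 5/8; 7/2 5/4 1/4; 3 1 1/4]

Gauss-Jordan on [A | I]:
R1 <- (1/-2)*R1:  [    1  -1/2    -2  |  -1/2     0     0 ]
R2 <- R2 - (4)*R1:  [  0   4  -4  |   2   1   0 ]
R3 <- R3 - (8)*R1:  [   0  -16   20  |    4    0    1 ]
R2 <- (1/4)*R2:  [   0    1   -1  |  1/2  1/4    0 ]
R1 <- R1 - (-1/2)*R2:  [    1     0  -5/2  |  -1/4   1/8     0 ]
R3 <- R3 - (-16)*R2:  [  0   0   4  |  12   4   1 ]
R3 <- (1/4)*R3:  [   0    0    1  |    3    1  1/4 ]
R1 <- R1 - (-5/2)*R3:  [    1     0     0  |  29/4  21/8   5/8 ]
R2 <- R2 - (-1)*R3:  [   0    1    0  |  7/2  5/4  1/4 ]
Right block of [I | A^{-1}] is the inverse:
[ 29/4  21/8  5/8 ]
[  7/2   5/4  1/4 ]
[    3     1  1/4 ]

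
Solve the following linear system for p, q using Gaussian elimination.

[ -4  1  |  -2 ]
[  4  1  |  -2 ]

(0, -2)

Forward elimination on [A|b]:
R2 <- R2 - (-1)*R1:  [  0   2  -4 ]
Row echelon form:
[ -4  1  |  -2 ]
[  0  2  |  -4 ]
Back-substitution:
q = (-4) / 2 = -2
p = (-2 - (1)*(-2)) / -4 = 0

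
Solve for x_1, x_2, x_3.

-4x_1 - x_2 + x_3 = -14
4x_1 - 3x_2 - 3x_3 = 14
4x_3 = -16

(2, 2, -4)

Forward elimination on [A|b]:
R2 <- R2 - (-1)*R1:  [  0  -4  -2   0 ]
Row echelon form:
[ -4  -1   1  |  -14 ]
[  0  -4  -2  |    0 ]
[  0   0   4  |  -16 ]
Back-substitution:
x_3 = (-16) / 4 = -4
x_2 = (0 - (-2)*(-4)) / -4 = 2
x_1 = (-14 - (-1)*(2) - (1)*(-4)) / -4 = 2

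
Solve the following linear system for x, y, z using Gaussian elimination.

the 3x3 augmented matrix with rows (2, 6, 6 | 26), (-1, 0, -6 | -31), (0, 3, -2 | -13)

Forward elimination on [A|b]:
R2 <- R2 - (-1/2)*R1:  [   0    3   -3  -18 ]
R3 <- R3 - (1)*R2:  [ 0  0  1  5 ]
Row echelon form:
[ 2  6   6  |   26 ]
[ 0  3  -3  |  -18 ]
[ 0  0   1  |    5 ]
Back-substitution:
z = (5) / 1 = 5
y = (-18 - (-3)*(5)) / 3 = -1
x = (26 - (6)*(-1) - (6)*(5)) / 2 = 1

(1, -1, 5)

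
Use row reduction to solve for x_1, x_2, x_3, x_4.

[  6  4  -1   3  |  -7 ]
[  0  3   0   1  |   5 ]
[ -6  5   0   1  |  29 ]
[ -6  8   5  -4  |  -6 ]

Forward elimination on [A|b]:
R3 <- R3 - (-1)*R1:  [  0   9  -1   4  22 ]
R4 <- R4 - (-1)*R1:  [   0   12    4   -1  -13 ]
R3 <- R3 - (3)*R2:  [  0   0  -1   1   7 ]
R4 <- R4 - (4)*R2:  [   0    0    4   -5  -33 ]
R4 <- R4 - (-4)*R3:  [  0   0   0  -1  -5 ]
Row echelon form:
[ 6  4  -1   3  |  -7 ]
[ 0  3   0   1  |   5 ]
[ 0  0  -1   1  |   7 ]
[ 0  0   0  -1  |  -5 ]
Back-substitution:
x_4 = (-5) / -1 = 5
x_3 = (7 - (1)*(5)) / -1 = -2
x_2 = (5 - (1)*(5)) / 3 = 0
x_1 = (-7 - (4)*(0) - (-1)*(-2) - (3)*(5)) / 6 = -4

(-4, 0, -2, 5)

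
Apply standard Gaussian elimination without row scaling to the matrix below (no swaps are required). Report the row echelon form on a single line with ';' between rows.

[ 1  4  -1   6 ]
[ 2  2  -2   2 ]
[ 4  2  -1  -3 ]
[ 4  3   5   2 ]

REF = [1 4 -1 6; 0 -6 0 -10; 0 0 3 -11/3; 0 0 0 32/3]

Forward elimination:
R2 <- R2 - (2)*R1:  [   0   -6    0  -10 ]
R3 <- R3 - (4)*R1:  [   0  -14    3  -27 ]
R4 <- R4 - (4)*R1:  [   0  -13    9  -22 ]
R3 <- R3 - (7/3)*R2:  [     0      0      3  -11/3 ]
R4 <- R4 - (13/6)*R2:  [    0     0     9  -1/3 ]
R4 <- R4 - (3)*R3:  [    0     0     0  32/3 ]
Row echelon form:
[ 1   4  -1      6 ]
[ 0  -6   0    -10 ]
[ 0   0   3  -11/3 ]
[ 0   0   0   32/3 ]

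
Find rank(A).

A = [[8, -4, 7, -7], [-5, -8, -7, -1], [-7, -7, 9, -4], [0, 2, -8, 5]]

Row reduction:
R2 <- R2 - (-5/8)*R1:  [     0  -21/2  -21/8  -43/8 ]
R3 <- R3 - (-7/8)*R1:  [     0  -21/2  121/8  -81/8 ]
R3 <- R3 - (1)*R2:  [     0      0   71/4  -19/4 ]
R4 <- R4 - (-4/21)*R2:  [      0       0   -17/2  167/42 ]
R4 <- R4 - (-34/71)*R3:  [         0          0          0  2537/1491 ]
Row echelon form:
[ 8     -4      7         -7 ]
[ 0  -21/2  -21/8      -43/8 ]
[ 0      0   71/4      -19/4 ]
[ 0      0      0  2537/1491 ]
Nonzero rows / pivot columns: 4

rank(A) = 4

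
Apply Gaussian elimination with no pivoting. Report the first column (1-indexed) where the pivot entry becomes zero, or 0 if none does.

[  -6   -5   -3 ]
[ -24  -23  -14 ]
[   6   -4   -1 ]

Naive forward elimination:
R2 <- R2 - (4)*R1:  [  0  -3  -2 ]
R3 <- R3 - (-1)*R1:  [  0  -9  -4 ]
R3 <- R3 - (3)*R2:  [ 0  0  2 ]
All pivots nonzero; naive elimination completes without hitting a zero pivot.

first zero-pivot column = 0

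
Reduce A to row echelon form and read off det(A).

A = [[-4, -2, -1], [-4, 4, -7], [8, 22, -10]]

Forward elimination:
R2 <- R2 - (1)*R1:  [  0   6  -6 ]
R3 <- R3 - (-2)*R1:  [   0   18  -12 ]
R3 <- R3 - (3)*R2:  [ 0  0  6 ]
Upper-triangular form:
[ -4  -2  -1 ]
[  0   6  -6 ]
[  0   0   6 ]
det(A) = (-1)^0 * (-4) * (6) * (6) = -144  (0 row swaps -> sign +1)

det(A) = -144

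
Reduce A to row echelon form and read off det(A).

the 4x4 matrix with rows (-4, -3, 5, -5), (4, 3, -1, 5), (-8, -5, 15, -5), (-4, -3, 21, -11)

det(A) = -96

Forward elimination:
R2 <- R2 - (-1)*R1:  [ 0  0  4  0 ]
R3 <- R3 - (2)*R1:  [ 0  1  5  5 ]
R4 <- R4 - (1)*R1:  [  0   0  16  -6 ]
R2 <-> R3   (pivot in column 2 was zero)
[ -4  -3   5  -5 ]
[  0   1   5   5 ]
[  0   0   4   0 ]
[  0   0  16  -6 ]
R4 <- R4 - (4)*R3:  [  0   0   0  -6 ]
Upper-triangular form:
[ -4  -3  5  -5 ]
[  0   1  5   5 ]
[  0   0  4   0 ]
[  0   0  0  -6 ]
det(A) = (-1)^1 * (-4) * (1) * (4) * (-6) = -96  (1 row swap -> sign -1)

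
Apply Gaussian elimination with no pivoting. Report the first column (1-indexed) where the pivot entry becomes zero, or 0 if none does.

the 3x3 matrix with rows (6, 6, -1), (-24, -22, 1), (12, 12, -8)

Naive forward elimination:
R2 <- R2 - (-4)*R1:  [  0   2  -3 ]
R3 <- R3 - (2)*R1:  [  0   0  -6 ]
All pivots nonzero; naive elimination completes without hitting a zero pivot.

first zero-pivot column = 0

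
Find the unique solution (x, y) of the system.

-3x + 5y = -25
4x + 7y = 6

Forward elimination on [A|b]:
R2 <- R2 - (-4/3)*R1:  [     0   41/3  -82/3 ]
Row echelon form:
[ -3     5  |    -25 ]
[  0  41/3  |  -82/3 ]
Back-substitution:
y = (-82/3) / (41/3) = -2
x = (-25 - (5)*(-2)) / -3 = 5

(5, -2)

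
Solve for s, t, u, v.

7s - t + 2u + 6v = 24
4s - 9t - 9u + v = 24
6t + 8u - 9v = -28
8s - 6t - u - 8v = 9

Forward elimination on [A|b]:
R2 <- R2 - (4/7)*R1:  [     0  -59/7  -71/7  -17/7   72/7 ]
R4 <- R4 - (8/7)*R1:  [      0   -34/7   -23/7  -104/7  -129/7 ]
R3 <- R3 - (-42/59)*R2:  [        0         0     46/59   -633/59  -1220/59 ]
R4 <- R4 - (34/59)*R2:  [        0         0    151/59   -794/59  -1437/59 ]
R4 <- R4 - (151/46)*R3:  [       0        0        0  1001/46  1001/23 ]
Row echelon form:
[ 7     -1      2        6  |        24 ]
[ 0  -59/7  -71/7    -17/7  |      72/7 ]
[ 0      0  46/59  -633/59  |  -1220/59 ]
[ 0      0      0  1001/46  |   1001/23 ]
Back-substitution:
v = (1001/23) / (1001/46) = 2
u = (-1220/59 - (-633/59)*(2)) / (46/59) = 1
t = (72/7 - (-71/7)*(1) - (-17/7)*(2)) / (-59/7) = -3
s = (24 - (-1)*(-3) - (2)*(1) - (6)*(2)) / 7 = 1

(1, -3, 1, 2)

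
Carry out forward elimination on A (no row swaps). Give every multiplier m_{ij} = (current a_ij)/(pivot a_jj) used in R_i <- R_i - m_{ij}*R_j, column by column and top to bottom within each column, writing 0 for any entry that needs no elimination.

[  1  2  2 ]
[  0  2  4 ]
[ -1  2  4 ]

Forward elimination:
R2: entry in column 1 is already 0 -> m_{21} = 0 (no row operation needed)
R3 <- R3 - (-1)*R1:  [ 0  4  6 ]
R3 <- R3 - (2)*R2:  [  0   0  -2 ]
Multipliers (in order of application): m_{21} = 0, m_{31} = -1, m_{32} = 2

multipliers: 0, -1, 2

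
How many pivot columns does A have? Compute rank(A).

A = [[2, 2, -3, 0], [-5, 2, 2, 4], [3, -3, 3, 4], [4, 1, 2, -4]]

Row reduction:
R2 <- R2 - (-5/2)*R1:  [     0      7  -11/2      4 ]
R3 <- R3 - (3/2)*R1:  [    0    -6  15/2     4 ]
R4 <- R4 - (2)*R1:  [  0  -3   8  -4 ]
R3 <- R3 - (-6/7)*R2:  [     0      0  39/14   52/7 ]
R4 <- R4 - (-3/7)*R2:  [     0      0  79/14  -16/7 ]
R4 <- R4 - (79/39)*R3:  [     0      0      0  -52/3 ]
Row echelon form:
[ 2  2     -3      0 ]
[ 0  7  -11/2      4 ]
[ 0  0  39/14   52/7 ]
[ 0  0      0  -52/3 ]
Nonzero rows / pivot columns: 4

rank(A) = 4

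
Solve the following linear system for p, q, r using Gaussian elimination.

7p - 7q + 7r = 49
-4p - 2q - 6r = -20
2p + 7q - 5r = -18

(3, -2, 2)

Forward elimination on [A|b]:
R2 <- R2 - (-4/7)*R1:  [  0  -6  -2   8 ]
R3 <- R3 - (2/7)*R1:  [   0    9   -7  -32 ]
R3 <- R3 - (-3/2)*R2:  [   0    0  -10  -20 ]
Row echelon form:
[ 7  -7    7  |   49 ]
[ 0  -6   -2  |    8 ]
[ 0   0  -10  |  -20 ]
Back-substitution:
r = (-20) / -10 = 2
q = (8 - (-2)*(2)) / -6 = -2
p = (49 - (-7)*(-2) - (7)*(2)) / 7 = 3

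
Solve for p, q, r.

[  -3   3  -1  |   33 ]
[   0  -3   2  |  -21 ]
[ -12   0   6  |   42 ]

Forward elimination on [A|b]:
R3 <- R3 - (4)*R1:  [   0  -12   10  -90 ]
R3 <- R3 - (4)*R2:  [  0   0   2  -6 ]
Row echelon form:
[ -3   3  -1  |   33 ]
[  0  -3   2  |  -21 ]
[  0   0   2  |   -6 ]
Back-substitution:
r = (-6) / 2 = -3
q = (-21 - (2)*(-3)) / -3 = 5
p = (33 - (3)*(5) - (-1)*(-3)) / -3 = -5

(-5, 5, -3)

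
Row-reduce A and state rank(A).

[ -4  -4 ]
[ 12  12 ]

Row reduction:
R2 <- R2 - (-3)*R1:  [ 0  0 ]
Row echelon form:
[ -4  -4 ]
[  0   0 ]
Nonzero rows / pivot columns: 1

rank(A) = 1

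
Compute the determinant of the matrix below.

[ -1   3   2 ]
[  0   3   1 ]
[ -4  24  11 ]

det(A) = 3

Forward elimination:
R3 <- R3 - (4)*R1:  [  0  12   3 ]
R3 <- R3 - (4)*R2:  [  0   0  -1 ]
Upper-triangular form:
[ -1  3   2 ]
[  0  3   1 ]
[  0  0  -1 ]
det(A) = (-1)^0 * (-1) * (3) * (-1) = 3  (0 row swaps -> sign +1)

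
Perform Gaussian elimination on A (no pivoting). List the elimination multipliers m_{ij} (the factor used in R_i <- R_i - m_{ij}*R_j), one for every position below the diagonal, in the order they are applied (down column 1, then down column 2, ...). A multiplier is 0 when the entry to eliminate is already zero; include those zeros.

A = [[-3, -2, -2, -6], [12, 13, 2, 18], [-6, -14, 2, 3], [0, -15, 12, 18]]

multipliers: -4, 2, 0, -2, -3, 1

Forward elimination:
R2 <- R2 - (-4)*R1:  [  0   5  -6  -6 ]
R3 <- R3 - (2)*R1:  [   0  -10    6   15 ]
R4: entry in column 1 is already 0 -> m_{41} = 0 (no row operation needed)
R3 <- R3 - (-2)*R2:  [  0   0  -6   3 ]
R4 <- R4 - (-3)*R2:  [  0   0  -6   0 ]
R4 <- R4 - (1)*R3:  [  0   0   0  -3 ]
Multipliers (in order of application): m_{21} = -4, m_{31} = 2, m_{41} = 0, m_{32} = -2, m_{42} = -3, m_{43} = 1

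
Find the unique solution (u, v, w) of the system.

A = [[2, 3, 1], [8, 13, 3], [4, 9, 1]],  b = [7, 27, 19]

Forward elimination on [A|b]:
R2 <- R2 - (4)*R1:  [  0   1  -1  -1 ]
R3 <- R3 - (2)*R1:  [  0   3  -1   5 ]
R3 <- R3 - (3)*R2:  [ 0  0  2  8 ]
Row echelon form:
[ 2  3   1  |   7 ]
[ 0  1  -1  |  -1 ]
[ 0  0   2  |   8 ]
Back-substitution:
w = (8) / 2 = 4
v = (-1 - (-1)*(4)) / 1 = 3
u = (7 - (3)*(3) - (1)*(4)) / 2 = -3

(-3, 3, 4)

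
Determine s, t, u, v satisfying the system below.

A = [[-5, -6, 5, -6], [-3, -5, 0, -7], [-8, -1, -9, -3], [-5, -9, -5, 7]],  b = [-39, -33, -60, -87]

(5, 5, 2, -1)

Forward elimination on [A|b]:
R2 <- R2 - (3/5)*R1:  [     0   -7/5     -3  -17/5  -48/5 ]
R3 <- R3 - (8/5)*R1:  [    0  43/5   -17  33/5  12/5 ]
R4 <- R4 - (1)*R1:  [   0   -3  -10   13  -48 ]
R3 <- R3 - (-43/7)*R2:  [      0       0  -248/7  -100/7  -396/7 ]
R4 <- R4 - (15/7)*R2:  [      0       0   -25/7   142/7  -192/7 ]
R4 <- R4 - (25/248)*R3:  [        0         0         0   1347/62  -1347/62 ]
Row echelon form:
[ -5    -6       5       -6  |       -39 ]
[  0  -7/5      -3    -17/5  |     -48/5 ]
[  0     0  -248/7   -100/7  |    -396/7 ]
[  0     0       0  1347/62  |  -1347/62 ]
Back-substitution:
v = (-1347/62) / (1347/62) = -1
u = (-396/7 - (-100/7)*(-1)) / (-248/7) = 2
t = (-48/5 - (-3)*(2) - (-17/5)*(-1)) / (-7/5) = 5
s = (-39 - (-6)*(5) - (5)*(2) - (-6)*(-1)) / -5 = 5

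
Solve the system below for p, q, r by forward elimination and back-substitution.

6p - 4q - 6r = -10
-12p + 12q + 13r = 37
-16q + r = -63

Forward elimination on [A|b]:
R2 <- R2 - (-2)*R1:  [  0   4   1  17 ]
R3 <- R3 - (-4)*R2:  [ 0  0  5  5 ]
Row echelon form:
[ 6  -4  -6  |  -10 ]
[ 0   4   1  |   17 ]
[ 0   0   5  |    5 ]
Back-substitution:
r = (5) / 5 = 1
q = (17 - (1)*(1)) / 4 = 4
p = (-10 - (-4)*(4) - (-6)*(1)) / 6 = 2

(2, 4, 1)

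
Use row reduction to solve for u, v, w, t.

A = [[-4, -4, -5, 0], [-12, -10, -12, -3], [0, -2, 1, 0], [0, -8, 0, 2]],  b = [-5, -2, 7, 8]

Forward elimination on [A|b]:
R2 <- R2 - (3)*R1:  [  0   2   3  -3  13 ]
R3 <- R3 - (-1)*R2:  [  0   0   4  -3  20 ]
R4 <- R4 - (-4)*R2:  [   0    0   12  -10   60 ]
R4 <- R4 - (3)*R3:  [  0   0   0  -1   0 ]
Row echelon form:
[ -4  -4  -5   0  |  -5 ]
[  0   2   3  -3  |  13 ]
[  0   0   4  -3  |  20 ]
[  0   0   0  -1  |   0 ]
Back-substitution:
t = (0) / -1 = 0
w = (20 - (-3)*(0)) / 4 = 5
v = (13 - (3)*(5) - (-3)*(0)) / 2 = -1
u = (-5 - (-4)*(-1) - (-5)*(5)) / -4 = -4

(-4, -1, 5, 0)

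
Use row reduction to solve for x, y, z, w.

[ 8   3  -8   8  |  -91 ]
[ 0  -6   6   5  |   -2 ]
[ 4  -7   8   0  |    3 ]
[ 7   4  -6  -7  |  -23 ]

Forward elimination on [A|b]:
R3 <- R3 - (1/2)*R1:  [     0  -17/2     12     -4   97/2 ]
R4 <- R4 - (7/8)*R1:  [     0   11/8      1    -14  453/8 ]
R3 <- R3 - (17/12)*R2:  [       0        0      7/2  -133/12    154/3 ]
R4 <- R4 - (-11/48)*R2:  [       0        0     19/8  -617/48    337/6 ]
R4 <- R4 - (19/28)*R3:  [     0      0      0  -16/3   64/3 ]
Row echelon form:
[ 8   3   -8        8  |    -91 ]
[ 0  -6    6        5  |     -2 ]
[ 0   0  7/2  -133/12  |  154/3 ]
[ 0   0    0    -16/3  |   64/3 ]
Back-substitution:
w = (64/3) / (-16/3) = -4
z = (154/3 - (-133/12)*(-4)) / (7/2) = 2
y = (-2 - (6)*(2) - (5)*(-4)) / -6 = -1
x = (-91 - (3)*(-1) - (-8)*(2) - (8)*(-4)) / 8 = -5

(-5, -1, 2, -4)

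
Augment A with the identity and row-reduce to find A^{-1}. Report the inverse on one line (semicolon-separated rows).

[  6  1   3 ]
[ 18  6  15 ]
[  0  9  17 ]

Gauss-Jordan on [A | I]:
R1 <- (1/6)*R1:  [   1  1/6  1/2  |  1/6    0    0 ]
R2 <- R2 - (18)*R1:  [  0   3   6  |  -3   1   0 ]
R2 <- (1/3)*R2:  [   0    1    2  |   -1  1/3    0 ]
R1 <- R1 - (1/6)*R2:  [     1      0    1/6  |    1/3  -1/18      0 ]
R3 <- R3 - (9)*R2:  [  0   0  -1  |   9  -3   1 ]
R3 <- (1/-1)*R3:  [  0   0   1  |  -9   3  -1 ]
R1 <- R1 - (1/6)*R3:  [    1     0     0  |  11/6  -5/9   1/6 ]
R2 <- R2 - (2)*R3:  [     0      1      0  |     17  -17/3      2 ]
Right block of [I | A^{-1}] is the inverse:
[ 11/6   -5/9  1/6 ]
[   17  -17/3    2 ]
[   -9      3   -1 ]

inverse = [11/6 -5/9 1/6; 17 -17/3 2; -9 3 -1]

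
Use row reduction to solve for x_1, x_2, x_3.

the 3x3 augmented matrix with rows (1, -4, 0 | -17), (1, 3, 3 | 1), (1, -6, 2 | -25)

Forward elimination on [A|b]:
R2 <- R2 - (1)*R1:  [  0   7   3  18 ]
R3 <- R3 - (1)*R1:  [  0  -2   2  -8 ]
R3 <- R3 - (-2/7)*R2:  [     0      0   20/7  -20/7 ]
Row echelon form:
[ 1  -4     0  |    -17 ]
[ 0   7     3  |     18 ]
[ 0   0  20/7  |  -20/7 ]
Back-substitution:
x_3 = (-20/7) / (20/7) = -1
x_2 = (18 - (3)*(-1)) / 7 = 3
x_1 = (-17 - (-4)*(3)) / 1 = -5

(-5, 3, -1)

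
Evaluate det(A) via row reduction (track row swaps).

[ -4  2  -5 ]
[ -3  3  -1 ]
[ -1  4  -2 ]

det(A) = 43

Forward elimination:
R2 <- R2 - (3/4)*R1:  [    0   3/2  11/4 ]
R3 <- R3 - (1/4)*R1:  [    0   7/2  -3/4 ]
R3 <- R3 - (7/3)*R2:  [     0      0  -43/6 ]
Upper-triangular form:
[ -4    2     -5 ]
[  0  3/2   11/4 ]
[  0    0  -43/6 ]
det(A) = (-1)^0 * (-4) * (3/2) * (-43/6) = 43  (0 row swaps -> sign +1)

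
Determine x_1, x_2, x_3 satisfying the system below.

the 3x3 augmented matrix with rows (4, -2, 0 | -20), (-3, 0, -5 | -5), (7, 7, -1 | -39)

Forward elimination on [A|b]:
R2 <- R2 - (-3/4)*R1:  [    0  -3/2    -5   -20 ]
R3 <- R3 - (7/4)*R1:  [    0  21/2    -1    -4 ]
R3 <- R3 - (-7)*R2:  [    0     0   -36  -144 ]
Row echelon form:
[ 4    -2    0  |   -20 ]
[ 0  -3/2   -5  |   -20 ]
[ 0     0  -36  |  -144 ]
Back-substitution:
x_3 = (-144) / -36 = 4
x_2 = (-20 - (-5)*(4)) / (-3/2) = 0
x_1 = (-20 - (-2)*(0)) / 4 = -5

(-5, 0, 4)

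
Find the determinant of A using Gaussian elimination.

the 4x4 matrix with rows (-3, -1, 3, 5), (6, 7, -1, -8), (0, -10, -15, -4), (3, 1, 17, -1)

Forward elimination:
R2 <- R2 - (-2)*R1:  [ 0  5  5  2 ]
R4 <- R4 - (-1)*R1:  [  0   0  20   4 ]
R3 <- R3 - (-2)*R2:  [  0   0  -5   0 ]
R4 <- R4 - (-4)*R3:  [ 0  0  0  4 ]
Upper-triangular form:
[ -3  -1   3  5 ]
[  0   5   5  2 ]
[  0   0  -5  0 ]
[  0   0   0  4 ]
det(A) = (-1)^0 * (-3) * (5) * (-5) * (4) = 300  (0 row swaps -> sign +1)

det(A) = 300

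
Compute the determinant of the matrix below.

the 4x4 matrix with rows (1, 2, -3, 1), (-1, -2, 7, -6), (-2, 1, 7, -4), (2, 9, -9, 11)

det(A) = -120

Forward elimination:
R2 <- R2 - (-1)*R1:  [  0   0   4  -5 ]
R3 <- R3 - (-2)*R1:  [  0   5   1  -2 ]
R4 <- R4 - (2)*R1:  [  0   5  -3   9 ]
R2 <-> R3   (pivot in column 2 was zero)
[ 1  2  -3   1 ]
[ 0  5   1  -2 ]
[ 0  0   4  -5 ]
[ 0  5  -3   9 ]
R4 <- R4 - (1)*R2:  [  0   0  -4  11 ]
R4 <- R4 - (-1)*R3:  [ 0  0  0  6 ]
Upper-triangular form:
[ 1  2  -3   1 ]
[ 0  5   1  -2 ]
[ 0  0   4  -5 ]
[ 0  0   0   6 ]
det(A) = (-1)^1 * (1) * (5) * (4) * (6) = -120  (1 row swap -> sign -1)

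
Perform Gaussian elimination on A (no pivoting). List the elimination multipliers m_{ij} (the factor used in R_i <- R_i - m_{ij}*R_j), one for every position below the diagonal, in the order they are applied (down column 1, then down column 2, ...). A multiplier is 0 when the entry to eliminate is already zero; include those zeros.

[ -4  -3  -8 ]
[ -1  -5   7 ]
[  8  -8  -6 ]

Forward elimination:
R2 <- R2 - (1/4)*R1:  [     0  -17/4      9 ]
R3 <- R3 - (-2)*R1:  [   0  -14  -22 ]
R3 <- R3 - (56/17)*R2:  [       0        0  -878/17 ]
Multipliers (in order of application): m_{21} = 1/4, m_{31} = -2, m_{32} = 56/17

multipliers: 1/4, -2, 56/17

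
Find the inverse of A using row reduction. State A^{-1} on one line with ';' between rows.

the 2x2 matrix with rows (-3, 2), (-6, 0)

Gauss-Jordan on [A | I]:
R1 <- (1/-3)*R1:  [    1  -2/3  |  -1/3     0 ]
R2 <- R2 - (-6)*R1:  [  0  -4  |  -2   1 ]
R2 <- (1/-4)*R2:  [    0     1  |   1/2  -1/4 ]
R1 <- R1 - (-2/3)*R2:  [    1     0  |     0  -1/6 ]
Right block of [I | A^{-1}] is the inverse:
[   0  -1/6 ]
[ 1/2  -1/4 ]

inverse = [0 -1/6; 1/2 -1/4]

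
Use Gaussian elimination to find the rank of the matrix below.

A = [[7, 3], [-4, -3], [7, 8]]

Row reduction:
R2 <- R2 - (-4/7)*R1:  [    0  -9/7 ]
R3 <- R3 - (1)*R1:  [ 0  5 ]
R3 <- R3 - (-35/9)*R2:  [ 0  0 ]
Row echelon form:
[ 7     3 ]
[ 0  -9/7 ]
[ 0     0 ]
Nonzero rows / pivot columns: 2

rank(A) = 2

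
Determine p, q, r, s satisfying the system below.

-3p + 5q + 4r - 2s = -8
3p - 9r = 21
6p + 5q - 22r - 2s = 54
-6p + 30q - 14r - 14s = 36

(4, 2, -1, 1)

Forward elimination on [A|b]:
R2 <- R2 - (-1)*R1:  [  0   5  -5  -2  13 ]
R3 <- R3 - (-2)*R1:  [   0   15  -14   -6   38 ]
R4 <- R4 - (2)*R1:  [   0   20  -22  -10   52 ]
R3 <- R3 - (3)*R2:  [  0   0   1   0  -1 ]
R4 <- R4 - (4)*R2:  [  0   0  -2  -2   0 ]
R4 <- R4 - (-2)*R3:  [  0   0   0  -2  -2 ]
Row echelon form:
[ -3  5   4  -2  |  -8 ]
[  0  5  -5  -2  |  13 ]
[  0  0   1   0  |  -1 ]
[  0  0   0  -2  |  -2 ]
Back-substitution:
s = (-2) / -2 = 1
r = (-1) / 1 = -1
q = (13 - (-5)*(-1) - (-2)*(1)) / 5 = 2
p = (-8 - (5)*(2) - (4)*(-1) - (-2)*(1)) / -3 = 4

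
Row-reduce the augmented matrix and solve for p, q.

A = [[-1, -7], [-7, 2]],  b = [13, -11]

Forward elimination on [A|b]:
R2 <- R2 - (7)*R1:  [    0    51  -102 ]
Row echelon form:
[ -1  -7  |    13 ]
[  0  51  |  -102 ]
Back-substitution:
q = (-102) / 51 = -2
p = (13 - (-7)*(-2)) / -1 = 1

(1, -2)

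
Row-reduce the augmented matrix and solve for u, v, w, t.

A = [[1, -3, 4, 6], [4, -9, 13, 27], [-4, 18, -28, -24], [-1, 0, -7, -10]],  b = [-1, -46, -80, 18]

(-3, -4, 5, -5)

Forward elimination on [A|b]:
R2 <- R2 - (4)*R1:  [   0    3   -3    3  -42 ]
R3 <- R3 - (-4)*R1:  [   0    6  -12    0  -84 ]
R4 <- R4 - (-1)*R1:  [  0  -3  -3  -4  17 ]
R3 <- R3 - (2)*R2:  [  0   0  -6  -6   0 ]
R4 <- R4 - (-1)*R2:  [   0    0   -6   -1  -25 ]
R4 <- R4 - (1)*R3:  [   0    0    0    5  -25 ]
Row echelon form:
[ 1  -3   4   6  |   -1 ]
[ 0   3  -3   3  |  -42 ]
[ 0   0  -6  -6  |    0 ]
[ 0   0   0   5  |  -25 ]
Back-substitution:
t = (-25) / 5 = -5
w = (0 - (-6)*(-5)) / -6 = 5
v = (-42 - (-3)*(5) - (3)*(-5)) / 3 = -4
u = (-1 - (-3)*(-4) - (4)*(5) - (6)*(-5)) / 1 = -3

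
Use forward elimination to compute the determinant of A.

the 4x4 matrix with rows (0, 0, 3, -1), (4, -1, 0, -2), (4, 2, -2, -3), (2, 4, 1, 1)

Forward elimination:
R1 <-> R2   (pivot in column 1 was zero)
[ 4  -1   0  -2 ]
[ 0   0   3  -1 ]
[ 4   2  -2  -3 ]
[ 2   4   1   1 ]
R3 <- R3 - (1)*R1:  [  0   3  -2  -1 ]
R4 <- R4 - (1/2)*R1:  [   0  9/2    1    2 ]
R2 <-> R3   (pivot in column 2 was zero)
[ 4   -1   0  -2 ]
[ 0    3  -2  -1 ]
[ 0    0   3  -1 ]
[ 0  9/2   1   2 ]
R4 <- R4 - (3/2)*R2:  [   0    0    4  7/2 ]
R4 <- R4 - (4/3)*R3:  [    0     0     0  29/6 ]
Upper-triangular form:
[ 4  -1   0    -2 ]
[ 0   3  -2    -1 ]
[ 0   0   3    -1 ]
[ 0   0   0  29/6 ]
det(A) = (-1)^2 * (4) * (3) * (3) * (29/6) = 174  (2 row swaps -> sign +1)

det(A) = 174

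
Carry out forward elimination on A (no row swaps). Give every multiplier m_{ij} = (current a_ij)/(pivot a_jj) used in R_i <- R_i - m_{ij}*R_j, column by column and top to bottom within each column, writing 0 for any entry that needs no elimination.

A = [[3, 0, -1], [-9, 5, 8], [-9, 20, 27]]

Forward elimination:
R2 <- R2 - (-3)*R1:  [ 0  5  5 ]
R3 <- R3 - (-3)*R1:  [  0  20  24 ]
R3 <- R3 - (4)*R2:  [ 0  0  4 ]
Multipliers (in order of application): m_{21} = -3, m_{31} = -3, m_{32} = 4

multipliers: -3, -3, 4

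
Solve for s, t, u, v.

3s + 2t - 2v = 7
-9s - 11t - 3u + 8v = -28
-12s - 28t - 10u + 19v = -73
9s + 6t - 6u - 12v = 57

(-1, 0, -1, -5)

Forward elimination on [A|b]:
R2 <- R2 - (-3)*R1:  [  0  -5  -3   2  -7 ]
R3 <- R3 - (-4)*R1:  [   0  -20  -10   11  -45 ]
R4 <- R4 - (3)*R1:  [  0   0  -6  -6  36 ]
R3 <- R3 - (4)*R2:  [   0    0    2    3  -17 ]
R4 <- R4 - (-3)*R3:  [   0    0    0    3  -15 ]
Row echelon form:
[ 3   2   0  -2  |    7 ]
[ 0  -5  -3   2  |   -7 ]
[ 0   0   2   3  |  -17 ]
[ 0   0   0   3  |  -15 ]
Back-substitution:
v = (-15) / 3 = -5
u = (-17 - (3)*(-5)) / 2 = -1
t = (-7 - (-3)*(-1) - (2)*(-5)) / -5 = 0
s = (7 - (2)*(0) - (-2)*(-5)) / 3 = -1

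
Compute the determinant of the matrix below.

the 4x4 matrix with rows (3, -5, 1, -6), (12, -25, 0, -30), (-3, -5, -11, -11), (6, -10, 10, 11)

Forward elimination:
R2 <- R2 - (4)*R1:  [  0  -5  -4  -6 ]
R3 <- R3 - (-1)*R1:  [   0  -10  -10  -17 ]
R4 <- R4 - (2)*R1:  [  0   0   8  23 ]
R3 <- R3 - (2)*R2:  [  0   0  -2  -5 ]
R4 <- R4 - (-4)*R3:  [ 0  0  0  3 ]
Upper-triangular form:
[ 3  -5   1  -6 ]
[ 0  -5  -4  -6 ]
[ 0   0  -2  -5 ]
[ 0   0   0   3 ]
det(A) = (-1)^0 * (3) * (-5) * (-2) * (3) = 90  (0 row swaps -> sign +1)

det(A) = 90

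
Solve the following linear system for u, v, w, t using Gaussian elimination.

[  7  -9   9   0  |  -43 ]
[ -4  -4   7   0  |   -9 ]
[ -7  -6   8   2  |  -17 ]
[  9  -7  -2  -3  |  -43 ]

Forward elimination on [A|b]:
R2 <- R2 - (-4/7)*R1:  [      0   -64/7    85/7       0  -235/7 ]
R3 <- R3 - (-1)*R1:  [   0  -15   17    2  -60 ]
R4 <- R4 - (9/7)*R1:  [     0   32/7  -95/7     -3   86/7 ]
R3 <- R3 - (105/64)*R2:  [       0        0  -187/64        2  -315/64 ]
R4 <- R4 - (-1/2)*R2:  [     0      0  -15/2     -3   -9/2 ]
R4 <- R4 - (480/187)*R3:  [         0          0          0  -1521/187   1521/187 ]
Row echelon form:
[ 7     -9        9          0  |       -43 ]
[ 0  -64/7     85/7          0  |    -235/7 ]
[ 0      0  -187/64          2  |   -315/64 ]
[ 0      0        0  -1521/187  |  1521/187 ]
Back-substitution:
t = (1521/187) / (-1521/187) = -1
w = (-315/64 - (2)*(-1)) / (-187/64) = 1
v = (-235/7 - (85/7)*(1)) / (-64/7) = 5
u = (-43 - (-9)*(5) - (9)*(1)) / 7 = -1

(-1, 5, 1, -1)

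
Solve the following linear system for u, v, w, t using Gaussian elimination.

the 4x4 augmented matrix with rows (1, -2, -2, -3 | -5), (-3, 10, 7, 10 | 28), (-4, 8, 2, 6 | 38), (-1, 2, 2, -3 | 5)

(-3, 4, -3, 0)

Forward elimination on [A|b]:
R2 <- R2 - (-3)*R1:  [  0   4   1   1  13 ]
R3 <- R3 - (-4)*R1:  [  0   0  -6  -6  18 ]
R4 <- R4 - (-1)*R1:  [  0   0   0  -6   0 ]
Row echelon form:
[ 1  -2  -2  -3  |  -5 ]
[ 0   4   1   1  |  13 ]
[ 0   0  -6  -6  |  18 ]
[ 0   0   0  -6  |   0 ]
Back-substitution:
t = (0) / -6 = 0
w = (18 - (-6)*(0)) / -6 = -3
v = (13 - (1)*(-3) - (1)*(0)) / 4 = 4
u = (-5 - (-2)*(4) - (-2)*(-3) - (-3)*(0)) / 1 = -3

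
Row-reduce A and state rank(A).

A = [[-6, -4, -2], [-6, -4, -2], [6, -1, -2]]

rank(A) = 2

Row reduction:
R2 <- R2 - (1)*R1:  [ 0  0  0 ]
R3 <- R3 - (-1)*R1:  [  0  -5  -4 ]
R2 <-> R3   (pivot in column 2 was zero)
[ -6  -4  -2 ]
[  0  -5  -4 ]
[  0   0   0 ]
Row echelon form:
[ -6  -4  -2 ]
[  0  -5  -4 ]
[  0   0   0 ]
Nonzero rows / pivot columns: 2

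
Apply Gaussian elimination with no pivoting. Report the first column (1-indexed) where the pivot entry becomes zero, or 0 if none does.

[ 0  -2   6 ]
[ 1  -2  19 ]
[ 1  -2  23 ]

first zero-pivot column = 1

Naive forward elimination:
Pivot entry (1,1) is zero but row 2 has 1 in column 1 -> naive elimination stops; a row interchange (e.g. R1 <-> R2) would be required here.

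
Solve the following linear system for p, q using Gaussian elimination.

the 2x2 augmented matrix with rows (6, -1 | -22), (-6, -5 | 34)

Forward elimination on [A|b]:
R2 <- R2 - (-1)*R1:  [  0  -6  12 ]
Row echelon form:
[ 6  -1  |  -22 ]
[ 0  -6  |   12 ]
Back-substitution:
q = (12) / -6 = -2
p = (-22 - (-1)*(-2)) / 6 = -4

(-4, -2)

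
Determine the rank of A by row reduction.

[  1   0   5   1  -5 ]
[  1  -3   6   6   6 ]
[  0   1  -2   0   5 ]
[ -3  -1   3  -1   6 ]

rank(A) = 4

Row reduction:
R2 <- R2 - (1)*R1:  [  0  -3   1   5  11 ]
R4 <- R4 - (-3)*R1:  [  0  -1  18   2  -9 ]
R3 <- R3 - (-1/3)*R2:  [    0     0  -5/3   5/3  26/3 ]
R4 <- R4 - (1/3)*R2:  [     0      0   53/3    1/3  -38/3 ]
R4 <- R4 - (-53/5)*R3:  [     0      0      0     18  396/5 ]
Row echelon form:
[ 1   0     5    1     -5 ]
[ 0  -3     1    5     11 ]
[ 0   0  -5/3  5/3   26/3 ]
[ 0   0     0   18  396/5 ]
Nonzero rows / pivot columns: 4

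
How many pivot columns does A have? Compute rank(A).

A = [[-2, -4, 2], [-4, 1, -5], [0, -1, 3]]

Row reduction:
R2 <- R2 - (2)*R1:  [  0   9  -9 ]
R3 <- R3 - (-1/9)*R2:  [ 0  0  2 ]
Row echelon form:
[ -2  -4   2 ]
[  0   9  -9 ]
[  0   0   2 ]
Nonzero rows / pivot columns: 3

rank(A) = 3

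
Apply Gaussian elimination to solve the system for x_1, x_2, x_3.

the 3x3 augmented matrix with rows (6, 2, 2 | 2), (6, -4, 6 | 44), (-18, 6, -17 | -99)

(1, -5, 3)

Forward elimination on [A|b]:
R2 <- R2 - (1)*R1:  [  0  -6   4  42 ]
R3 <- R3 - (-3)*R1:  [   0   12  -11  -93 ]
R3 <- R3 - (-2)*R2:  [  0   0  -3  -9 ]
Row echelon form:
[ 6   2   2  |   2 ]
[ 0  -6   4  |  42 ]
[ 0   0  -3  |  -9 ]
Back-substitution:
x_3 = (-9) / -3 = 3
x_2 = (42 - (4)*(3)) / -6 = -5
x_1 = (2 - (2)*(-5) - (2)*(3)) / 6 = 1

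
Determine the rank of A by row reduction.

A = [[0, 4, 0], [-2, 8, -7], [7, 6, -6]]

Row reduction:
R1 <-> R2   (pivot in column 1 was zero)
[ -2  8  -7 ]
[  0  4   0 ]
[  7  6  -6 ]
R3 <- R3 - (-7/2)*R1:  [     0     34  -61/2 ]
R3 <- R3 - (17/2)*R2:  [     0      0  -61/2 ]
Row echelon form:
[ -2  8     -7 ]
[  0  4      0 ]
[  0  0  -61/2 ]
Nonzero rows / pivot columns: 3

rank(A) = 3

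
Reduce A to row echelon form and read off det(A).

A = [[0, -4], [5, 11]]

det(A) = 20

Forward elimination:
R1 <-> R2   (pivot in column 1 was zero)
[ 5  11 ]
[ 0  -4 ]
Upper-triangular form:
[ 5  11 ]
[ 0  -4 ]
det(A) = (-1)^1 * (5) * (-4) = 20  (1 row swap -> sign -1)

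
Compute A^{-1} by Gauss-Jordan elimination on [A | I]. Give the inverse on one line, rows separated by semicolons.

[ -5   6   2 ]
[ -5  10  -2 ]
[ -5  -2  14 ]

inverse = [-17/10 11/10 2/5; -1 3/4 1/4; -3/4 1/2 1/4]

Gauss-Jordan on [A | I]:
R1 <- (1/-5)*R1:  [    1  -6/5  -2/5  |  -1/5     0     0 ]
R2 <- R2 - (-5)*R1:  [  0   4  -4  |  -1   1   0 ]
R3 <- R3 - (-5)*R1:  [  0  -8  12  |  -1   0   1 ]
R2 <- (1/4)*R2:  [    0     1    -1  |  -1/4   1/4     0 ]
R1 <- R1 - (-6/5)*R2:  [    1     0  -8/5  |  -1/2  3/10     0 ]
R3 <- R3 - (-8)*R2:  [  0   0   4  |  -3   2   1 ]
R3 <- (1/4)*R3:  [    0     0     1  |  -3/4   1/2   1/4 ]
R1 <- R1 - (-8/5)*R3:  [      1       0       0  |  -17/10   11/10     2/5 ]
R2 <- R2 - (-1)*R3:  [   0    1    0  |   -1  3/4  1/4 ]
Right block of [I | A^{-1}] is the inverse:
[ -17/10  11/10  2/5 ]
[     -1    3/4  1/4 ]
[   -3/4    1/2  1/4 ]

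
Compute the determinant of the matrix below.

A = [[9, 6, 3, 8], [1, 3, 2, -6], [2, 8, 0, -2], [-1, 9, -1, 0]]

Forward elimination:
R2 <- R2 - (1/9)*R1:  [     0    7/3    5/3  -62/9 ]
R3 <- R3 - (2/9)*R1:  [     0   20/3   -2/3  -34/9 ]
R4 <- R4 - (-1/9)*R1:  [    0  29/3  -2/3   8/9 ]
R3 <- R3 - (20/7)*R2:  [      0       0   -38/7  334/21 ]
R4 <- R4 - (29/7)*R2:  [     0      0  -53/7  206/7 ]
R4 <- R4 - (53/38)*R3:  [      0       0       0  413/57 ]
Upper-triangular form:
[ 9    6      3       8 ]
[ 0  7/3    5/3   -62/9 ]
[ 0    0  -38/7  334/21 ]
[ 0    0      0  413/57 ]
det(A) = (-1)^0 * (9) * (7/3) * (-38/7) * (413/57) = -826  (0 row swaps -> sign +1)

det(A) = -826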